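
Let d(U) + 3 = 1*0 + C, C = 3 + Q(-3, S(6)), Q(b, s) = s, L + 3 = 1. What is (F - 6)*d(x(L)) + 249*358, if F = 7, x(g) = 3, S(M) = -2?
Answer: 89140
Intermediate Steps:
L = -2 (L = -3 + 1 = -2)
C = 1 (C = 3 - 2 = 1)
d(U) = -2 (d(U) = -3 + (1*0 + 1) = -3 + (0 + 1) = -3 + 1 = -2)
(F - 6)*d(x(L)) + 249*358 = (7 - 6)*(-2) + 249*358 = 1*(-2) + 89142 = -2 + 89142 = 89140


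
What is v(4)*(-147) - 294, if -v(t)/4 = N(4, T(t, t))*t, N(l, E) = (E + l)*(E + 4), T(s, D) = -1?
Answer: 20874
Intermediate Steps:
N(l, E) = (4 + E)*(E + l) (N(l, E) = (E + l)*(4 + E) = (4 + E)*(E + l))
v(t) = -36*t (v(t) = -4*((-1)² + 4*(-1) + 4*4 - 1*4)*t = -4*(1 - 4 + 16 - 4)*t = -36*t)
v(4)*(-147) - 294 = -36*4*(-147) - 294 = -144*(-147) - 294 = 21168 - 294 = 20874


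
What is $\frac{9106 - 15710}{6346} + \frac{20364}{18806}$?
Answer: $\frac{1258780}{29835719} \approx 0.04219$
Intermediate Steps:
$\frac{9106 - 15710}{6346} + \frac{20364}{18806} = \left(-6604\right) \frac{1}{6346} + 20364 \cdot \frac{1}{18806} = - \frac{3302}{3173} + \frac{10182}{9403} = \frac{1258780}{29835719}$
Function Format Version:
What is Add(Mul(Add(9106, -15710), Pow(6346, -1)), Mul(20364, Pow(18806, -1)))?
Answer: Rational(1258780, 29835719) ≈ 0.042190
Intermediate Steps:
Add(Mul(Add(9106, -15710), Pow(6346, -1)), Mul(20364, Pow(18806, -1))) = Add(Mul(-6604, Rational(1, 6346)), Mul(20364, Rational(1, 18806))) = Add(Rational(-3302, 3173), Rational(10182, 9403)) = Rational(1258780, 29835719)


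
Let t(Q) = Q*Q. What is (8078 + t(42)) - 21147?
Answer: -11305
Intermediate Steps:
t(Q) = Q**2
(8078 + t(42)) - 21147 = (8078 + 42**2) - 21147 = (8078 + 1764) - 21147 = 9842 - 21147 = -11305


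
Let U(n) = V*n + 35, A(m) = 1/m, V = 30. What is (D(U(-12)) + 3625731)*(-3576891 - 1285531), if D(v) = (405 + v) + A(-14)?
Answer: -123411559788483/7 ≈ -1.7630e+13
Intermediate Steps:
U(n) = 35 + 30*n (U(n) = 30*n + 35 = 35 + 30*n)
D(v) = 5669/14 + v (D(v) = (405 + v) + 1/(-14) = (405 + v) - 1/14 = 5669/14 + v)
(D(U(-12)) + 3625731)*(-3576891 - 1285531) = ((5669/14 + (35 + 30*(-12))) + 3625731)*(-3576891 - 1285531) = ((5669/14 + (35 - 360)) + 3625731)*(-4862422) = ((5669/14 - 325) + 3625731)*(-4862422) = (1119/14 + 3625731)*(-4862422) = (50761353/14)*(-4862422) = -123411559788483/7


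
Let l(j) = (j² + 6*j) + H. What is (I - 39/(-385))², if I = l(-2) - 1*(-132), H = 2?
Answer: 2357005401/148225 ≈ 15902.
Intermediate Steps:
l(j) = 2 + j² + 6*j (l(j) = (j² + 6*j) + 2 = 2 + j² + 6*j)
I = 126 (I = (2 + (-2)² + 6*(-2)) - 1*(-132) = (2 + 4 - 12) + 132 = -6 + 132 = 126)
(I - 39/(-385))² = (126 - 39/(-385))² = (126 - 39*(-1/385))² = (126 + 39/385)² = (48549/385)² = 2357005401/148225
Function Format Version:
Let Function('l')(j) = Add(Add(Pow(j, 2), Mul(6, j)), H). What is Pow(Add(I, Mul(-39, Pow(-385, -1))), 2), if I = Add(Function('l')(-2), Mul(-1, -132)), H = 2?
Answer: Rational(2357005401, 148225) ≈ 15902.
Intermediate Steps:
Function('l')(j) = Add(2, Pow(j, 2), Mul(6, j)) (Function('l')(j) = Add(Add(Pow(j, 2), Mul(6, j)), 2) = Add(2, Pow(j, 2), Mul(6, j)))
I = 126 (I = Add(Add(2, Pow(-2, 2), Mul(6, -2)), Mul(-1, -132)) = Add(Add(2, 4, -12), 132) = Add(-6, 132) = 126)
Pow(Add(I, Mul(-39, Pow(-385, -1))), 2) = Pow(Add(126, Mul(-39, Pow(-385, -1))), 2) = Pow(Add(126, Mul(-39, Rational(-1, 385))), 2) = Pow(Add(126, Rational(39, 385)), 2) = Pow(Rational(48549, 385), 2) = Rational(2357005401, 148225)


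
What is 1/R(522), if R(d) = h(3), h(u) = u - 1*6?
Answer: -⅓ ≈ -0.33333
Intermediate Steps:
h(u) = -6 + u (h(u) = u - 6 = -6 + u)
R(d) = -3 (R(d) = -6 + 3 = -3)
1/R(522) = 1/(-3) = -⅓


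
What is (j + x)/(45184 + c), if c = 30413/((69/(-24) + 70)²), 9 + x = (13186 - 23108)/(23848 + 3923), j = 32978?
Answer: 88007544369771/120633626063296 ≈ 0.72954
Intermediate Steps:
x = -259861/27771 (x = -9 + (13186 - 23108)/(23848 + 3923) = -9 - 9922/27771 = -259861/27771 ≈ -9.3573)
c = 1946432/288369 (c = 30413/((69*(-1/24) + 70)²) = 30413/((-23/8 + 70)²) = 30413/((537/8)²) = 30413/(288369/64) = 30413*(64/288369) = 1946432/288369 ≈ 6.7498)
(j + x)/(45184 + c) = (32978 - 259861/27771)/(45184 + 1946432/288369) = 915572177/(27771*(13031611328/288369)) = (915572177/27771)*(288369/13031611328) = 88007544369771/120633626063296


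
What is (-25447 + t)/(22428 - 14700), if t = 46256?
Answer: 20809/7728 ≈ 2.6927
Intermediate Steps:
(-25447 + t)/(22428 - 14700) = (-25447 + 46256)/(22428 - 14700) = 20809/7728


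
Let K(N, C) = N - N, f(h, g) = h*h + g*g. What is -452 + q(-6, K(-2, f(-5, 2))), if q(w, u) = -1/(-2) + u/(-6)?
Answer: -903/2 ≈ -451.50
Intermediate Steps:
f(h, g) = g² + h² (f(h, g) = h² + g² = g² + h²)
K(N, C) = 0
q(w, u) = ½ - u/6 (q(w, u) = -1*(-½) + u*(-⅙) = ½ - u/6)
-452 + q(-6, K(-2, f(-5, 2))) = -452 + (½ - ⅙*0) = -452 + (½ + 0) = -452 + ½ = -903/2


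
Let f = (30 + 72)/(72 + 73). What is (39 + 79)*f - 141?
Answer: -8409/145 ≈ -57.993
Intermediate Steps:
f = 102/145 ≈ 0.70345
(39 + 79)*f - 141 = (39 + 79)*(102/145) - 141 = 118*(102/145) - 141 = 12036/145 - 141 = -8409/145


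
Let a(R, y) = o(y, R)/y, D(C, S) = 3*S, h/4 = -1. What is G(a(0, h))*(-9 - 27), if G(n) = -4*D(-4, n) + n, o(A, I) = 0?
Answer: 0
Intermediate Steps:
h = -4 (h = 4*(-1) = -4)
a(R, y) = 0 (a(R, y) = 0/y = 0)
G(n) = -11*n (G(n) = -12*n + n = -11*n)
G(a(0, h))*(-9 - 27) = (-11*0)*(-9 - 27) = 0*(-36) = 0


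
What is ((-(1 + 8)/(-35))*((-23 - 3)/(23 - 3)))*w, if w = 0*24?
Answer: 0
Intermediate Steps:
w = 0
((-(1 + 8)/(-35))*((-23 - 3)/(23 - 3)))*w = ((-(1 + 8)/(-35))*((-23 - 3)/(23 - 3)))*0 = ((-1*9*(-1/35))*(-26/20))*0 = ((-9*(-1/35))*(-26*1/20))*0 = ((9/35)*(-13/10))*0 = -117/350*0 = 0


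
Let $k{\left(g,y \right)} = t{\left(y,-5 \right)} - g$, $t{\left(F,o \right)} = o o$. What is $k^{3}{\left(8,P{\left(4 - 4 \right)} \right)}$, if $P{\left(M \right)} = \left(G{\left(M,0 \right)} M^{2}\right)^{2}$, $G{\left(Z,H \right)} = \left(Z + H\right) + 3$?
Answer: $4913$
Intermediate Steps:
$G{\left(Z,H \right)} = 3 + H + Z$ ($G{\left(Z,H \right)} = \left(H + Z\right) + 3 = 3 + H + Z$)
$t{\left(F,o \right)} = o^{2}$
$P{\left(M \right)} = M^{4} \left(3 + M\right)^{2}$ ($P{\left(M \right)} = \left(\left(3 + 0 + M\right) M^{2}\right)^{2} = \left(\left(3 + M\right) M^{2}\right)^{2} = \left(M^{2} \left(3 + M\right)\right)^{2} = M^{4} \left(3 + M\right)^{2}$)
$k{\left(g,y \right)} = 25 - g$ ($k{\left(g,y \right)} = \left(-5\right)^{2} - g = 25 - g$)
$k^{3}{\left(8,P{\left(4 - 4 \right)} \right)} = \left(25 - 8\right)^{3} = 17^{3} = 4913$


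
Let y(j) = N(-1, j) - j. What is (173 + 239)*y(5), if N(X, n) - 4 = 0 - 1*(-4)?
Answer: 1236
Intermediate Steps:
N(X, n) = 8 (N(X, n) = 4 + (0 - 1*(-4)) = 4 + (0 + 4) = 4 + 4 = 8)
y(j) = 8 - j
(173 + 239)*y(5) = (173 + 239)*(8 - 1*5) = 412*(8 - 5) = 412*3 = 1236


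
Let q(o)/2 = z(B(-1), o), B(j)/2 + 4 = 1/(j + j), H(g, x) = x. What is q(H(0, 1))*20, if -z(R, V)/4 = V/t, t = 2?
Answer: -80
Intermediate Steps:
B(j) = -8 + 1/j (B(j) = -8 + 2/(j + j) = -8 + 2/((2*j)) = -8 + 2*(1/(2*j)) = -8 + 1/j)
z(R, V) = -2*V (z(R, V) = -4*V/2 = -2*V)
q(o) = -4*o (q(o) = 2*(-2*o) = -4*o)
q(H(0, 1))*20 = -4*1*20 = -4*20 = -80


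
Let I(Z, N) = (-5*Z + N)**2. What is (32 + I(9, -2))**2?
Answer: 5022081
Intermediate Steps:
I(Z, N) = (N - 5*Z)**2
(32 + I(9, -2))**2 = (32 + (-2 - 5*9)**2)**2 = (32 + (-2 - 45)**2)**2 = (32 + (-47)**2)**2 = (32 + 2209)**2 = 2241**2 = 5022081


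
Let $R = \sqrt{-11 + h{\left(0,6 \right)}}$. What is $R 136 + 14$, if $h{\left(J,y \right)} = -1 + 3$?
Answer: $14 + 408 i \approx 14.0 + 408.0 i$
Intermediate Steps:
$h{\left(J,y \right)} = 2$
$R = 3 i$ ($R = \sqrt{-11 + 2} = \sqrt{-9} = 3 i \approx 3.0 i$)
$R 136 + 14 = 3 i 136 + 14 = 408 i + 14 = 14 + 408 i$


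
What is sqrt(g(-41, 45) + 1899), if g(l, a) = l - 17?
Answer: sqrt(1841) ≈ 42.907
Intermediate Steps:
g(l, a) = -17 + l
sqrt(g(-41, 45) + 1899) = sqrt((-17 - 41) + 1899) = sqrt(-58 + 1899) = sqrt(1841)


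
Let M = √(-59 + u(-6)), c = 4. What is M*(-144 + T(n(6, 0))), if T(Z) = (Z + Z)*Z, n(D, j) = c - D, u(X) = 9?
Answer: -680*I*√2 ≈ -961.67*I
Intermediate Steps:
n(D, j) = 4 - D
T(Z) = 2*Z² (T(Z) = (2*Z)*Z = 2*Z²)
M = 5*I*√2 (M = √(-59 + 9) = √(-50) = 5*I*√2 ≈ 7.0711*I)
M*(-144 + T(n(6, 0))) = (5*I*√2)*(-144 + 2*(4 - 1*6)²) = (5*I*√2)*(-144 + 2*(4 - 6)²) = (5*I*√2)*(-144 + 2*(-2)²) = (5*I*√2)*(-144 + 2*4) = (5*I*√2)*(-144 + 8) = (5*I*√2)*(-136) = -680*I*√2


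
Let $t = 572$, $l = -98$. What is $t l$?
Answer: $-56056$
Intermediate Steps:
$t l = 572 \left(-98\right) = -56056$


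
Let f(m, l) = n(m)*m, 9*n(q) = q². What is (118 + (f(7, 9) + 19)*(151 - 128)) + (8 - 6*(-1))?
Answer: 13010/9 ≈ 1445.6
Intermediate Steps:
n(q) = q²/9
f(m, l) = m³/9 (f(m, l) = (m²/9)*m = m³/9)
(118 + (f(7, 9) + 19)*(151 - 128)) + (8 - 6*(-1)) = (118 + ((⅑)*7³ + 19)*(151 - 128)) + (8 - 6*(-1)) = (118 + ((⅑)*343 + 19)*23) + (8 + 6) = (118 + (343/9 + 19)*23) + 14 = (118 + (514/9)*23) + 14 = (118 + 11822/9) + 14 = 12884/9 + 14 = 13010/9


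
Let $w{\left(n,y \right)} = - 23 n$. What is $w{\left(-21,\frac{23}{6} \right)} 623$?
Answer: $300909$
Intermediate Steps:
$w{\left(-21,\frac{23}{6} \right)} 623 = \left(-23\right) \left(-21\right) 623 = 483 \cdot 623 = 300909$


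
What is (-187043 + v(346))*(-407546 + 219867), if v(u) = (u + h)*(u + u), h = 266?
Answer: -44378764019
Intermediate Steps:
v(u) = 2*u*(266 + u) (v(u) = (u + 266)*(u + u) = (266 + u)*(2*u) = 2*u*(266 + u))
(-187043 + v(346))*(-407546 + 219867) = (-187043 + 2*346*(266 + 346))*(-407546 + 219867) = (-187043 + 2*346*612)*(-187679) = (-187043 + 423504)*(-187679) = 236461*(-187679) = -44378764019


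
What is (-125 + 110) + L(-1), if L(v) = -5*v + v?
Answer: -11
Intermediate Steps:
L(v) = -4*v
(-125 + 110) + L(-1) = (-125 + 110) - 4*(-1) = -15 + 4 = -11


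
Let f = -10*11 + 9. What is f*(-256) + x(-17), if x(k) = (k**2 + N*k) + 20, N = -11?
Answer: 26352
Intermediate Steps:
f = -101 (f = -110 + 9 = -101)
x(k) = 20 + k**2 - 11*k (x(k) = (k**2 - 11*k) + 20 = 20 + k**2 - 11*k)
f*(-256) + x(-17) = -101*(-256) + (20 + (-17)**2 - 11*(-17)) = 25856 + (20 + 289 + 187) = 25856 + 496 = 26352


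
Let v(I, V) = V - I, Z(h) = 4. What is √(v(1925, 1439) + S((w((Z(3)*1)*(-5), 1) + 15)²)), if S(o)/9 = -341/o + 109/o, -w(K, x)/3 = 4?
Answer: I*√718 ≈ 26.796*I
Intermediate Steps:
w(K, x) = -12 (w(K, x) = -3*4 = -12)
S(o) = -2088/o (S(o) = 9*(-341/o + 109/o) = 9*(-232/o) = -2088/o)
√(v(1925, 1439) + S((w((Z(3)*1)*(-5), 1) + 15)²)) = √((1439 - 1*1925) - 2088/(-12 + 15)²) = √((1439 - 1925) - 2088/(3²)) = √(-486 - 2088/9) = √(-486 - 2088*⅑) = √(-486 - 232) = √(-718) = I*√718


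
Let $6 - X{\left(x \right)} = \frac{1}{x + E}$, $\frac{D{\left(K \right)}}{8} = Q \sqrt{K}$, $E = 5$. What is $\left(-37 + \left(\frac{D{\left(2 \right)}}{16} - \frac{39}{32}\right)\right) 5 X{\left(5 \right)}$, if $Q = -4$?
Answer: $- \frac{72157}{64} - 59 \sqrt{2} \approx -1210.9$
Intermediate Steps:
$D{\left(K \right)} = - 32 \sqrt{K}$ ($D{\left(K \right)} = 8 \left(- 4 \sqrt{K}\right) = - 32 \sqrt{K}$)
$X{\left(x \right)} = 6 - \frac{1}{5 + x}$ ($X{\left(x \right)} = 6 - \frac{1}{x + 5} = 6 - \frac{1}{5 + x}$)
$\left(-37 + \left(\frac{D{\left(2 \right)}}{16} - \frac{39}{32}\right)\right) 5 X{\left(5 \right)} = \left(-37 + \left(\frac{\left(-32\right) \sqrt{2}}{16} - \frac{39}{32}\right)\right) 5 \frac{29 + 6 \cdot 5}{5 + 5} = \left(-37 + \left(- 32 \sqrt{2} \cdot \frac{1}{16} - \frac{39}{32}\right)\right) 5 \frac{29 + 30}{10} = \left(-37 - \left(\frac{39}{32} + 2 \sqrt{2}\right)\right) 5 \cdot \frac{1}{10} \cdot 59 = \left(-37 - \left(\frac{39}{32} + 2 \sqrt{2}\right)\right) 5 \cdot \frac{59}{10} = \left(- \frac{1223}{32} - 2 \sqrt{2}\right) \frac{59}{2} = - \frac{72157}{64} - 59 \sqrt{2}$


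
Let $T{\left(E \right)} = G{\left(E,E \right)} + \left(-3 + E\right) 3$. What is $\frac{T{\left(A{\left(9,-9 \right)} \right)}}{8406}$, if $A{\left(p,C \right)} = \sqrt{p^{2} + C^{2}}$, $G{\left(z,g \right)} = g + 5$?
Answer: $- \frac{2}{4203} + \frac{2 \sqrt{2}}{467} \approx 0.0055807$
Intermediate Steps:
$G{\left(z,g \right)} = 5 + g$
$A{\left(p,C \right)} = \sqrt{C^{2} + p^{2}}$
$T{\left(E \right)} = -4 + 4 E$ ($T{\left(E \right)} = \left(5 + E\right) + \left(-3 + E\right) 3 = \left(5 + E\right) + \left(-9 + 3 E\right) = -4 + 4 E$)
$\frac{T{\left(A{\left(9,-9 \right)} \right)}}{8406} = \frac{-4 + 4 \sqrt{\left(-9\right)^{2} + 9^{2}}}{8406} = \left(-4 + 4 \sqrt{81 + 81}\right) \frac{1}{8406} = \left(-4 + 4 \sqrt{162}\right) \frac{1}{8406} = \left(-4 + 4 \cdot 9 \sqrt{2}\right) \frac{1}{8406} = \left(-4 + 36 \sqrt{2}\right) \frac{1}{8406} = - \frac{2}{4203} + \frac{2 \sqrt{2}}{467}$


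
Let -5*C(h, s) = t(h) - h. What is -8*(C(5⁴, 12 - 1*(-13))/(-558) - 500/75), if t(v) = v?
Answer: 160/3 ≈ 53.333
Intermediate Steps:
C(h, s) = 0 (C(h, s) = -(h - h)/5 = -⅕*0 = 0)
-8*(C(5⁴, 12 - 1*(-13))/(-558) - 500/75) = -8*(0/(-558) - 500/75) = -8*(0*(-1/558) - 500*1/75) = -8*(0 - 20/3) = -8*(-20/3) = 160/3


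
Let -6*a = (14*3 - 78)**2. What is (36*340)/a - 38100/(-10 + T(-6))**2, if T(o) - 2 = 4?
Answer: -29255/12 ≈ -2437.9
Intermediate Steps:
T(o) = 6 (T(o) = 2 + 4 = 6)
a = -216 (a = -(14*3 - 78)**2/6 = -(42 - 78)**2/6 = -1/6*(-36)**2 = -1/6*1296 = -216)
(36*340)/a - 38100/(-10 + T(-6))**2 = (36*340)/(-216) - 38100/(-10 + 6)**2 = 12240*(-1/216) - 38100/((-4)**2) = -170/3 - 38100/16 = -170/3 - 38100*1/16 = -170/3 - 9525/4 = -29255/12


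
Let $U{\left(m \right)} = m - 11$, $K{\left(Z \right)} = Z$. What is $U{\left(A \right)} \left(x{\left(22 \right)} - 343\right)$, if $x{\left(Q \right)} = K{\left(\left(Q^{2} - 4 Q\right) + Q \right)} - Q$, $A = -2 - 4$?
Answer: $-901$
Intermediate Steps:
$A = -6$ ($A = -2 - 4 = -6$)
$U{\left(m \right)} = -11 + m$
$x{\left(Q \right)} = Q^{2} - 4 Q$ ($x{\left(Q \right)} = \left(\left(Q^{2} - 4 Q\right) + Q\right) - Q = \left(Q^{2} - 3 Q\right) - Q = Q^{2} - 4 Q$)
$U{\left(A \right)} \left(x{\left(22 \right)} - 343\right) = \left(-11 - 6\right) \left(22 \left(-4 + 22\right) - 343\right) = - 17 \left(22 \cdot 18 - 343\right) = - 17 \left(396 - 343\right) = \left(-17\right) 53 = -901$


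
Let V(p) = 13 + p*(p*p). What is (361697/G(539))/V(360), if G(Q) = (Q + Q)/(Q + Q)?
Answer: 361697/46656013 ≈ 0.0077524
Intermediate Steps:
G(Q) = 1 (G(Q) = (2*Q)/((2*Q)) = (2*Q)*(1/(2*Q)) = 1)
V(p) = 13 + p**3 (V(p) = 13 + p*p**2 = 13 + p**3)
(361697/G(539))/V(360) = (361697/1)/(13 + 360**3) = (361697*1)/(13 + 46656000) = 361697/46656013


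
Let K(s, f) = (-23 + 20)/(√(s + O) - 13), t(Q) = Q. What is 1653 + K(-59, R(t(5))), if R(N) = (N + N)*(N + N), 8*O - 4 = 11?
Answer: 996863/603 + 2*I*√914/603 ≈ 1653.2 + 0.10027*I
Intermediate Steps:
O = 15/8 (O = ½ + (⅛)*11 = ½ + 11/8 = 15/8 ≈ 1.8750)
R(N) = 4*N² (R(N) = (2*N)*(2*N) = 4*N²)
K(s, f) = -3/(-13 + √(15/8 + s)) (K(s, f) = (-23 + 20)/(√(s + 15/8) - 13) = -3/(√(15/8 + s) - 13) = -3/(-13 + √(15/8 + s)))
1653 + K(-59, R(t(5))) = 1653 - 12/(-52 + √2*√(15 + 8*(-59))) = 1653 - 12/(-52 + √2*√(15 - 472)) = 1653 - 12/(-52 + √2*√(-457)) = 1653 - 12/(-52 + √2*(I*√457)) = 1653 - 12/(-52 + I*√914)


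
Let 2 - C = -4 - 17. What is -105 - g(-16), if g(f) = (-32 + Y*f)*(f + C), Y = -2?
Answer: -105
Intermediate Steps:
C = 23 (C = 2 - (-4 - 17) = 2 - 1*(-21) = 2 + 21 = 23)
g(f) = (-32 - 2*f)*(23 + f) (g(f) = (-32 - 2*f)*(f + 23) = (-32 - 2*f)*(23 + f))
-105 - g(-16) = -105 - (-736 - 78*(-16) - 2*(-16)**2) = -105 - (-736 + 1248 - 2*256) = -105 - (-736 + 1248 - 512) = -105 - 1*0 = -105 + 0 = -105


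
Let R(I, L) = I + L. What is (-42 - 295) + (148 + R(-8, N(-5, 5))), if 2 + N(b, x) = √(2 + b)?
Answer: -199 + I*√3 ≈ -199.0 + 1.732*I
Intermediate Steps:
N(b, x) = -2 + √(2 + b)
(-42 - 295) + (148 + R(-8, N(-5, 5))) = (-42 - 295) + (148 + (-8 + (-2 + √(2 - 5)))) = -337 + (148 + (-8 + (-2 + √(-3)))) = -337 + (148 + (-8 + (-2 + I*√3))) = -337 + (148 + (-10 + I*√3)) = -337 + (138 + I*√3) = -199 + I*√3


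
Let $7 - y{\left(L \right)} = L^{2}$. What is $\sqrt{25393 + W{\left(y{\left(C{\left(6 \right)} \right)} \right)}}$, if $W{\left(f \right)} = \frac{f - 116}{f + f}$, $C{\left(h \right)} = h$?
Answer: $\frac{\sqrt{101582}}{2} \approx 159.36$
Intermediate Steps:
$y{\left(L \right)} = 7 - L^{2}$
$W{\left(f \right)} = \frac{-116 + f}{2 f}$
$\sqrt{25393 + W{\left(y{\left(C{\left(6 \right)} \right)} \right)}} = \sqrt{25393 + \frac{-116 + \left(7 - 6^{2}\right)}{2 \left(7 - 6^{2}\right)}} = \sqrt{25393 + \frac{-116 + \left(7 - 36\right)}{2 \left(7 - 36\right)}} = \sqrt{25393 + \frac{-116 - 29}{2 \left(-29\right)}} = \sqrt{25393 + \frac{1}{2} \left(- \frac{1}{29}\right) \left(-145\right)} = \sqrt{25393 + \frac{5}{2}} = \sqrt{\frac{50791}{2}} = \frac{\sqrt{101582}}{2}$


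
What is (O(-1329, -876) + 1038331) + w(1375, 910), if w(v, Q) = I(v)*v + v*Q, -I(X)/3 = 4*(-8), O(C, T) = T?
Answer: 2420705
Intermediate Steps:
I(X) = 96 (I(X) = -12*(-8) = -3*(-32) = 96)
w(v, Q) = 96*v + Q*v (w(v, Q) = 96*v + v*Q = 96*v + Q*v)
(O(-1329, -876) + 1038331) + w(1375, 910) = (-876 + 1038331) + 1375*(96 + 910) = 1037455 + 1375*1006 = 1037455 + 1383250 = 2420705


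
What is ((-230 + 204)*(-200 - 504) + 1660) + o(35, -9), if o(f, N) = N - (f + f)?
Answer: 19885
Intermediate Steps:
o(f, N) = N - 2*f
((-230 + 204)*(-200 - 504) + 1660) + o(35, -9) = ((-230 + 204)*(-200 - 504) + 1660) + (-9 - 2*35) = (-26*(-704) + 1660) + (-9 - 70) = (18304 + 1660) - 79 = 19964 - 79 = 19885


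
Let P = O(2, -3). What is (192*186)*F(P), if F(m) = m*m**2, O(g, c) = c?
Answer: -964224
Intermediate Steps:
P = -3
F(m) = m**3
(192*186)*F(P) = (192*186)*(-3)**3 = 35712*(-27) = -964224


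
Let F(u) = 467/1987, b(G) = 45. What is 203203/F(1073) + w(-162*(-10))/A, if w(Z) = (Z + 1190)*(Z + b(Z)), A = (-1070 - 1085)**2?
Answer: 75003758860903/86750387 ≈ 8.6459e+5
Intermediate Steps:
F(u) = 467/1987 (F(u) = 467*(1/1987) = 467/1987)
A = 4644025 (A = (-2155)**2 = 4644025)
w(Z) = (45 + Z)*(1190 + Z) (w(Z) = (Z + 1190)*(Z + 45) = (1190 + Z)*(45 + Z) = (45 + Z)*(1190 + Z))
203203/F(1073) + w(-162*(-10))/A = 203203/(467/1987) + (53550 + (-162*(-10))**2 + 1235*(-162*(-10)))/4644025 = 203203*(1987/467) + (53550 + 1620**2 + 1235*1620)*(1/4644025) = 403764361/467 + (53550 + 2624400 + 2000700)*(1/4644025) = 403764361/467 + 4678650*(1/4644025) = 403764361/467 + 187146/185761 = 75003758860903/86750387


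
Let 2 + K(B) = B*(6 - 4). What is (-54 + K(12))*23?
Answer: -736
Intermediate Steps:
K(B) = -2 + 2*B (K(B) = -2 + B*(6 - 4) = -2 + B*2 = -2 + 2*B)
(-54 + K(12))*23 = (-54 + (-2 + 2*12))*23 = (-54 + (-2 + 24))*23 = (-54 + 22)*23 = -32*23 = -736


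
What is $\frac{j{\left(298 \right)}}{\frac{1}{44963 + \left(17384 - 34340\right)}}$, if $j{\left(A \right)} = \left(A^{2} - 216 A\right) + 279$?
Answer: $692193005$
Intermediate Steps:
$j{\left(A \right)} = 279 + A^{2} - 216 A$
$\frac{j{\left(298 \right)}}{\frac{1}{44963 + \left(17384 - 34340\right)}} = \frac{279 + 298^{2} - 64368}{\frac{1}{44963 + \left(17384 - 34340\right)}} = \frac{279 + 88804 - 64368}{\frac{1}{44963 + \left(17384 - 34340\right)}} = \frac{24715}{\frac{1}{44963 - 16956}} = \frac{24715}{\frac{1}{28007}} = 24715 \frac{1}{\frac{1}{28007}} = 24715 \cdot 28007 = 692193005$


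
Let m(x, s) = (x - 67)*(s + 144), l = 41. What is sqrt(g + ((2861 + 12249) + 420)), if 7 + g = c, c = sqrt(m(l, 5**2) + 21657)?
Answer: sqrt(15523 + sqrt(17263)) ≈ 125.12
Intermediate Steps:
m(x, s) = (-67 + x)*(144 + s)
c = sqrt(17263) (c = sqrt((-9648 - 67*5**2 + 144*41 + 5**2*41) + 21657) = sqrt((-9648 - 67*25 + 5904 + 25*41) + 21657) = sqrt((-9648 - 1675 + 5904 + 1025) + 21657) = sqrt(-4394 + 21657) = sqrt(17263) ≈ 131.39)
g = -7 + sqrt(17263) ≈ 124.39
sqrt(g + ((2861 + 12249) + 420)) = sqrt((-7 + sqrt(17263)) + ((2861 + 12249) + 420)) = sqrt((-7 + sqrt(17263)) + (15110 + 420)) = sqrt((-7 + sqrt(17263)) + 15530) = sqrt(15523 + sqrt(17263))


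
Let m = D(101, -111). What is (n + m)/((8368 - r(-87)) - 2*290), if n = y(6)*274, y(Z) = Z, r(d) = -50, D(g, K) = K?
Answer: 1533/7838 ≈ 0.19559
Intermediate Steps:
m = -111
n = 1644 (n = 6*274 = 1644)
(n + m)/((8368 - r(-87)) - 2*290) = (1644 - 111)/((8368 - 1*(-50)) - 2*290) = 1533/((8368 + 50) - 580) = 1533/(8418 - 580) = 1533/7838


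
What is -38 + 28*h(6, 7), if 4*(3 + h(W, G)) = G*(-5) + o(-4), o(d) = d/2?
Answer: -381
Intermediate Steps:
o(d) = d/2 (o(d) = d*(½) = d/2)
h(W, G) = -7/2 - 5*G/4 (h(W, G) = -3 + (G*(-5) + (½)*(-4))/4 = -3 + (-5*G - 2)/4 = -3 + (-2 - 5*G)/4 = -3 + (-½ - 5*G/4) = -7/2 - 5*G/4)
-38 + 28*h(6, 7) = -38 + 28*(-7/2 - 5/4*7) = -38 + 28*(-7/2 - 35/4) = -38 + 28*(-49/4) = -38 - 343 = -381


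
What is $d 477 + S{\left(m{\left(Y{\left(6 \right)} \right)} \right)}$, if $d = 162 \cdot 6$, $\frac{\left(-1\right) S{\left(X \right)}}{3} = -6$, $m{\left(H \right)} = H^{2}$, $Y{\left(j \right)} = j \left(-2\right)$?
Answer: $463662$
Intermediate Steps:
$Y{\left(j \right)} = - 2 j$
$S{\left(X \right)} = 18$ ($S{\left(X \right)} = \left(-3\right) \left(-6\right) = 18$)
$d = 972$
$d 477 + S{\left(m{\left(Y{\left(6 \right)} \right)} \right)} = 972 \cdot 477 + 18 = 463644 + 18 = 463662$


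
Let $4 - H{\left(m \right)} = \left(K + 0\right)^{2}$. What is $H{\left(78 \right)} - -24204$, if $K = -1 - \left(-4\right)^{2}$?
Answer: $23919$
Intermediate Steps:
$K = -17$ ($K = -1 - 16 = -17$)
$H{\left(m \right)} = -285$ ($H{\left(m \right)} = 4 - \left(-17 + 0\right)^{2} = 4 - \left(-17\right)^{2} = 4 - 289 = -285$)
$H{\left(78 \right)} - -24204 = -285 - -24204 = -285 + 24204 = 23919$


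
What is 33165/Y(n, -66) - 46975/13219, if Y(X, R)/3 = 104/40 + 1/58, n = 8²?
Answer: 1283145425/304037 ≈ 4220.4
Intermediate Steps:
n = 64
Y(X, R) = 2277/290 (Y(X, R) = 3*(104/40 + 1/58) = 3*(104*(1/40) + 1*(1/58)) = 3*(13/5 + 1/58) = 3*(759/290) = 2277/290)
33165/Y(n, -66) - 46975/13219 = 33165/(2277/290) - 46975/13219 = 33165*(290/2277) - 46975*1/13219 = 97150/23 - 46975/13219 = 1283145425/304037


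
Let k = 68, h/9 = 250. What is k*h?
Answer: 153000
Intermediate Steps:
h = 2250 (h = 9*250 = 2250)
k*h = 68*2250 = 153000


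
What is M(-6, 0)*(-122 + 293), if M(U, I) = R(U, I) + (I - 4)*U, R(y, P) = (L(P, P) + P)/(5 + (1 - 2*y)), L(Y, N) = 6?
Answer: 4161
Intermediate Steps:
R(y, P) = (6 + P)/(6 - 2*y) (R(y, P) = (6 + P)/(5 + (1 - 2*y)) = (6 + P)/(6 - 2*y))
M(U, I) = U*(-4 + I) + (-6 - I)/(2*(-3 + U)) (M(U, I) = (-6 - I)/(2*(-3 + U)) + (I - 4)*U = (-6 - I)/(2*(-3 + U)) + (-4 + I)*U = (-6 - I)/(2*(-3 + U)) + U*(-4 + I) = U*(-4 + I) + (-6 - I)/(2*(-3 + U)))
M(-6, 0)*(-122 + 293) = ((-3 - 1/2*0 - 6*(-4 + 0)*(-3 - 6))/(-3 - 6))*(-122 + 293) = ((-3 + 0 - 6*(-4)*(-9))/(-9))*171 = -(-3 + 0 - 216)/9*171 = -1/9*(-219)*171 = (73/3)*171 = 4161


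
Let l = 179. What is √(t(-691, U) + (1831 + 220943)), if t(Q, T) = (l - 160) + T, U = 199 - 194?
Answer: √222798 ≈ 472.01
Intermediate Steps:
U = 5
t(Q, T) = 19 + T (t(Q, T) = (179 - 160) + T = 19 + T)
√(t(-691, U) + (1831 + 220943)) = √((19 + 5) + (1831 + 220943)) = √(24 + 222774) = √222798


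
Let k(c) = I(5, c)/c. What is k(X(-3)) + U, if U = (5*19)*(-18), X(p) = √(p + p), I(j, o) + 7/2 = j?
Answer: -1710 - I*√6/4 ≈ -1710.0 - 0.61237*I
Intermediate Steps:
I(j, o) = -7/2 + j
X(p) = √2*√p (X(p) = √(2*p) = √2*√p)
k(c) = 3/(2*c) (k(c) = (-7/2 + 5)/c = 3/(2*c))
U = -1710 (U = 95*(-18) = -1710)
k(X(-3)) + U = 3/(2*((√2*√(-3)))) - 1710 = 3/(2*((√2*(I*√3)))) - 1710 = 3/(2*((I*√6))) - 1710 = 3*(-I*√6/6)/2 - 1710 = -I*√6/4 - 1710 = -1710 - I*√6/4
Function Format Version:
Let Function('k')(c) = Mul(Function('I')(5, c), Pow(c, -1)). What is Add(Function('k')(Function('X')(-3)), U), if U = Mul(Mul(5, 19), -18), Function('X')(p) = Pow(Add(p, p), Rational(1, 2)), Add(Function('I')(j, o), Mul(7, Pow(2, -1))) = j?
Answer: Add(-1710, Mul(Rational(-1, 4), I, Pow(6, Rational(1, 2)))) ≈ Add(-1710.0, Mul(-0.61237, I))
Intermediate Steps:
Function('I')(j, o) = Add(Rational(-7, 2), j)
Function('X')(p) = Mul(Pow(2, Rational(1, 2)), Pow(p, Rational(1, 2))) (Function('X')(p) = Pow(Mul(2, p), Rational(1, 2)) = Mul(Pow(2, Rational(1, 2)), Pow(p, Rational(1, 2))))
Function('k')(c) = Mul(Rational(3, 2), Pow(c, -1)) (Function('k')(c) = Mul(Add(Rational(-7, 2), 5), Pow(c, -1)) = Mul(Rational(3, 2), Pow(c, -1)))
U = -1710 (U = Mul(95, -18) = -1710)
Add(Function('k')(Function('X')(-3)), U) = Add(Mul(Rational(3, 2), Pow(Mul(Pow(2, Rational(1, 2)), Pow(-3, Rational(1, 2))), -1)), -1710) = Add(Mul(Rational(3, 2), Pow(Mul(Pow(2, Rational(1, 2)), Mul(I, Pow(3, Rational(1, 2)))), -1)), -1710) = Add(Mul(Rational(3, 2), Pow(Mul(I, Pow(6, Rational(1, 2))), -1)), -1710) = Add(Mul(Rational(3, 2), Mul(Rational(-1, 6), I, Pow(6, Rational(1, 2)))), -1710) = Add(Mul(Rational(-1, 4), I, Pow(6, Rational(1, 2))), -1710) = Add(-1710, Mul(Rational(-1, 4), I, Pow(6, Rational(1, 2))))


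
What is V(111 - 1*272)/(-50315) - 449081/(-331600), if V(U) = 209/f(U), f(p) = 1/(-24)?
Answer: 4851763223/3336890800 ≈ 1.4540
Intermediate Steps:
f(p) = -1/24
V(U) = -5016 (V(U) = 209/(-1/24) = 209*(-24) = -5016)
V(111 - 1*272)/(-50315) - 449081/(-331600) = -5016/(-50315) - 449081/(-331600) = -5016*(-1/50315) - 449081*(-1/331600) = 5016/50315 + 449081/331600 = 4851763223/3336890800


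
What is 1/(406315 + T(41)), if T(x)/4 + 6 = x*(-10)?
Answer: 1/404651 ≈ 2.4713e-6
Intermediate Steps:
T(x) = -24 - 40*x (T(x) = -24 + 4*(x*(-10)) = -24 + 4*(-10*x) = -24 - 40*x)
1/(406315 + T(41)) = 1/(406315 + (-24 - 40*41)) = 1/(406315 + (-24 - 1640)) = 1/(406315 - 1664) = 1/404651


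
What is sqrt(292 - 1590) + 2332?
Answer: 2332 + I*sqrt(1298) ≈ 2332.0 + 36.028*I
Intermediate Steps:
sqrt(292 - 1590) + 2332 = sqrt(-1298) + 2332 = I*sqrt(1298) + 2332 = 2332 + I*sqrt(1298)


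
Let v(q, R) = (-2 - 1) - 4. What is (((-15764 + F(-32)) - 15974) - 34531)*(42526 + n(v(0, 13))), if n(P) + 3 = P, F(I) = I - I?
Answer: -2817492804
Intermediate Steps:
F(I) = 0
v(q, R) = -7 (v(q, R) = -3 - 4 = -7)
n(P) = -3 + P
(((-15764 + F(-32)) - 15974) - 34531)*(42526 + n(v(0, 13))) = (((-15764 + 0) - 15974) - 34531)*(42526 + (-3 - 7)) = ((-15764 - 15974) - 34531)*(42526 - 10) = (-31738 - 34531)*42516 = -66269*42516 = -2817492804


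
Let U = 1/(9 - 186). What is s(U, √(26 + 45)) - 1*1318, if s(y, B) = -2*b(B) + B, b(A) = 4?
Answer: -1326 + √71 ≈ -1317.6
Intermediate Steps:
U = -1/177 (U = 1/(-177) = -1/177 ≈ -0.0056497)
s(y, B) = -8 + B (s(y, B) = -2*4 + B = -8 + B)
s(U, √(26 + 45)) - 1*1318 = (-8 + √(26 + 45)) - 1*1318 = (-8 + √71) - 1318 = -1326 + √71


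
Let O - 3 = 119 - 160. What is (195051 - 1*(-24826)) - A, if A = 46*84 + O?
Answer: 216051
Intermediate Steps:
O = -38 (O = 3 + (119 - 160) = 3 - 41 = -38)
A = 3826 (A = 46*84 - 38 = 3864 - 38 = 3826)
(195051 - 1*(-24826)) - A = (195051 - 1*(-24826)) - 1*3826 = (195051 + 24826) - 3826 = 219877 - 3826 = 216051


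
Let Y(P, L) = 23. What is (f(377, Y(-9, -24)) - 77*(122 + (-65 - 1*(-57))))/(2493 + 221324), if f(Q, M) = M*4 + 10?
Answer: -8676/223817 ≈ -0.038764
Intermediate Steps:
f(Q, M) = 10 + 4*M (f(Q, M) = 4*M + 10 = 10 + 4*M)
(f(377, Y(-9, -24)) - 77*(122 + (-65 - 1*(-57))))/(2493 + 221324) = ((10 + 4*23) - 77*(122 + (-65 - 1*(-57))))/(2493 + 221324) = ((10 + 92) - 77*(122 + (-65 + 57)))/223817 = (102 - 77*(122 - 8))*(1/223817) = (102 - 77*114)*(1/223817) = (102 - 8778)*(1/223817) = -8676*1/223817 = -8676/223817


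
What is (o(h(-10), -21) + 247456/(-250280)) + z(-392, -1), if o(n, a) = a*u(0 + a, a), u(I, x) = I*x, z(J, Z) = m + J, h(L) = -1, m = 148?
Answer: -297394857/31285 ≈ -9506.0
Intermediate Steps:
z(J, Z) = 148 + J
o(n, a) = a³ (o(n, a) = a*((0 + a)*a) = a*(a*a) = a*a² = a³)
(o(h(-10), -21) + 247456/(-250280)) + z(-392, -1) = ((-21)³ + 247456/(-250280)) + (148 - 392) = (-9261 + 247456*(-1/250280)) - 244 = (-9261 - 30932/31285) - 244 = -289761317/31285 - 244 = -297394857/31285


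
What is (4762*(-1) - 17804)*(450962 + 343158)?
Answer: -17920111920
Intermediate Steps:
(4762*(-1) - 17804)*(450962 + 343158) = (-4762 - 17804)*794120 = -22566*794120 = -17920111920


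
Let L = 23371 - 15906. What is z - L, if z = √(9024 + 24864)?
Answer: -7465 + 4*√2118 ≈ -7280.9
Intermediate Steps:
L = 7465
z = 4*√2118 (z = √33888 = 4*√2118 ≈ 184.09)
z - L = 4*√2118 - 1*7465 = 4*√2118 - 7465 = -7465 + 4*√2118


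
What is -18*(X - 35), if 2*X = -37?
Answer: 963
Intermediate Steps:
X = -37/2 (X = (½)*(-37) = -37/2 ≈ -18.500)
-18*(X - 35) = -18*(-37/2 - 35) = -18*(-107/2) = 963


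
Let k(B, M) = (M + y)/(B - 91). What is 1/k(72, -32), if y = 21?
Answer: 19/11 ≈ 1.7273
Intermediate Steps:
k(B, M) = (21 + M)/(-91 + B) (k(B, M) = (M + 21)/(B - 91) = (21 + M)/(-91 + B))
1/k(72, -32) = 1/((21 - 32)/(-91 + 72)) = 1/(-11/(-19)) = 1/(-1/19*(-11)) = 1/(11/19) = 19/11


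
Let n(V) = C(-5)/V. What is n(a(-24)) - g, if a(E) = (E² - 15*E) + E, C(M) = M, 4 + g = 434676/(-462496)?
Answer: 65040545/13181136 ≈ 4.9344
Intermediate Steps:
g = -571165/115624 (g = -4 + 434676/(-462496) = -4 + 434676*(-1/462496) = -4 - 108669/115624 = -571165/115624 ≈ -4.9398)
a(E) = E² - 14*E
n(V) = -5/V
n(a(-24)) - g = -5*(-1/(24*(-14 - 24))) - 1*(-571165/115624) = -5/((-24*(-38))) + 571165/115624 = -5/912 + 571165/115624 = 65040545/13181136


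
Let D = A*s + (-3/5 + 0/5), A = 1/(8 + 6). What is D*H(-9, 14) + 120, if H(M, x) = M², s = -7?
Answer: 309/10 ≈ 30.900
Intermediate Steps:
A = 1/14 ≈ 0.071429
D = -11/10 (D = (1/14)*(-7) + (-3/5 + 0/5) = -½ + (-3*⅕ + 0*(⅕)) = -½ + (-⅗ + 0) = -½ - ⅗ = -11/10 ≈ -1.1000)
D*H(-9, 14) + 120 = -11/10*(-9)² + 120 = -11/10*81 + 120 = -891/10 + 120 = 309/10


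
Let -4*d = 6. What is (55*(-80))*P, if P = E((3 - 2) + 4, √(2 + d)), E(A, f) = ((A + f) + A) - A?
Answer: -22000 - 2200*√2 ≈ -25111.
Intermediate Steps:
d = -3/2 (d = -¼*6 = -3/2 ≈ -1.5000)
E(A, f) = A + f (E(A, f) = (f + 2*A) - A = A + f)
P = 5 + √2/2 (P = ((3 - 2) + 4) + √(2 - 3/2) = (1 + 4) + √(½) = 5 + √2/2 ≈ 5.7071)
(55*(-80))*P = (55*(-80))*(5 + √2/2) = -4400*(5 + √2/2) = -22000 - 2200*√2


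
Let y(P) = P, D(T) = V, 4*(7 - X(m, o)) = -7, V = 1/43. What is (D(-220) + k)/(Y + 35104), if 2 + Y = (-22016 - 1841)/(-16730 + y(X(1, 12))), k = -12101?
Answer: -17401537335/50479693007 ≈ -0.34472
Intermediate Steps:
V = 1/43 ≈ 0.023256
X(m, o) = 35/4 (X(m, o) = 7 - ¼*(-7) = 7 + 7/4 = 35/4)
D(T) = 1/43
Y = -38342/66885 (Y = -2 + (-22016 - 1841)/(-16730 + 35/4) = -2 - 23857/(-66885/4) = -2 - 23857*(-4/66885) = -2 + 95428/66885 = -38342/66885 ≈ -0.57325)
(D(-220) + k)/(Y + 35104) = (1/43 - 12101)/(-38342/66885 + 35104) = -520342/(43*2347892698/66885) = -520342/43*66885/2347892698 = -17401537335/50479693007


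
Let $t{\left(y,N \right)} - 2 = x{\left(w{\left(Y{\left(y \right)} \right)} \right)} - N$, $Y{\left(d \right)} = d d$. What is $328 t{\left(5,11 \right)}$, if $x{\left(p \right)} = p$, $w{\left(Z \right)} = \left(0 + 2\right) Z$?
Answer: $13448$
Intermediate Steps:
$Y{\left(d \right)} = d^{2}$
$w{\left(Z \right)} = 2 Z$
$t{\left(y,N \right)} = 2 - N + 2 y^{2}$ ($t{\left(y,N \right)} = 2 - \left(N - 2 y^{2}\right) = 2 - N + 2 y^{2}$)
$328 t{\left(5,11 \right)} = 328 \left(2 - 11 + 2 \cdot 5^{2}\right) = 328 \left(2 - 11 + 2 \cdot 25\right) = 328 \left(2 - 11 + 50\right) = 328 \cdot 41 = 13448$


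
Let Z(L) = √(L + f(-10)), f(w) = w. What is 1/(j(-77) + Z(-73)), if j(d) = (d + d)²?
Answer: 23716/562448739 - I*√83/562448739 ≈ 4.2166e-5 - 1.6198e-8*I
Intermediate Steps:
j(d) = 4*d² (j(d) = (2*d)² = 4*d²)
Z(L) = √(-10 + L) (Z(L) = √(L - 10) = √(-10 + L))
1/(j(-77) + Z(-73)) = 1/(4*(-77)² + √(-10 - 73)) = 1/(4*5929 + √(-83)) = 1/(23716 + I*√83)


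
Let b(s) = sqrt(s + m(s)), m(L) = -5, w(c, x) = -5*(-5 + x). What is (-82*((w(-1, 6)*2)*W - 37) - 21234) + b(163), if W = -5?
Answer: -22300 + sqrt(158) ≈ -22287.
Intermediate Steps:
w(c, x) = 25 - 5*x
b(s) = sqrt(-5 + s) (b(s) = sqrt(s - 5) = sqrt(-5 + s))
(-82*((w(-1, 6)*2)*W - 37) - 21234) + b(163) = (-82*(((25 - 5*6)*2)*(-5) - 37) - 21234) + sqrt(-5 + 163) = (-82*(((25 - 30)*2)*(-5) - 37) - 21234) + sqrt(158) = (-82*(-5*2*(-5) - 37) - 21234) + sqrt(158) = (-82*(-10*(-5) - 37) - 21234) + sqrt(158) = (-82*(50 - 37) - 21234) + sqrt(158) = (-82*13 - 21234) + sqrt(158) = (-1066 - 21234) + sqrt(158) = -22300 + sqrt(158)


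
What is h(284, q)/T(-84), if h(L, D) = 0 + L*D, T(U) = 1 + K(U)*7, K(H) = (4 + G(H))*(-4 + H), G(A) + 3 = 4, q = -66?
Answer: 18744/3079 ≈ 6.0877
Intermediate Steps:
G(A) = 1 (G(A) = -3 + 4 = 1)
K(H) = -20 + 5*H (K(H) = (4 + 1)*(-4 + H) = 5*(-4 + H) = -20 + 5*H)
T(U) = -139 + 35*U (T(U) = 1 + (-20 + 5*U)*7 = 1 + (-140 + 35*U) = -139 + 35*U)
h(L, D) = D*L (h(L, D) = 0 + D*L = D*L)
h(284, q)/T(-84) = (-66*284)/(-139 + 35*(-84)) = -18744/(-139 - 2940) = -18744/(-3079) = -18744*(-1/3079) = 18744/3079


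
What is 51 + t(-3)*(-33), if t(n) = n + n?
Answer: 249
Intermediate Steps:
t(n) = 2*n
51 + t(-3)*(-33) = 51 + (2*(-3))*(-33) = 51 - 6*(-33) = 51 + 198 = 249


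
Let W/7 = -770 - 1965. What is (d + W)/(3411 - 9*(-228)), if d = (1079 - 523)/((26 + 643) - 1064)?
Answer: -7562831/2157885 ≈ -3.5047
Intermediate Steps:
W = -19145 (W = 7*(-770 - 1965) = 7*(-2735) = -19145)
d = -556/395 (d = 556/(669 - 1064) = 556/(-395) = 556*(-1/395) = -556/395 ≈ -1.4076)
(d + W)/(3411 - 9*(-228)) = (-556/395 - 19145)/(3411 - 9*(-228)) = -7562831/(395*(3411 + 2052)) = -7562831/395/5463 = -7562831/395*1/5463 = -7562831/2157885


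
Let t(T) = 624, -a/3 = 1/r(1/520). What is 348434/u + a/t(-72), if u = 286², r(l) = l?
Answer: 35986/20449 ≈ 1.7598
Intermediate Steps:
a = -1560 (a = -3/(1/520) = -3/1/520 = -3*520 = -1560)
u = 81796
348434/u + a/t(-72) = 348434/81796 - 1560/624 = 348434*(1/81796) - 1560*1/624 = 174217/40898 - 5/2 = 35986/20449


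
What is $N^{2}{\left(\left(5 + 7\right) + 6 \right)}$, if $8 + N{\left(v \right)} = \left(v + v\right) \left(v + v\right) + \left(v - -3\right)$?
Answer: $1713481$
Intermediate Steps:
$N{\left(v \right)} = -5 + v + 4 v^{2}$ ($N{\left(v \right)} = -8 + \left(\left(v + v\right) \left(v + v\right) + \left(v - -3\right)\right) = -8 + \left(2 v 2 v + \left(v + 3\right)\right) = -8 + \left(4 v^{2} + \left(3 + v\right)\right) = -8 + \left(3 + v + 4 v^{2}\right) = -5 + v + 4 v^{2}$)
$N^{2}{\left(\left(5 + 7\right) + 6 \right)} = \left(-5 + \left(\left(5 + 7\right) + 6\right) + 4 \left(\left(5 + 7\right) + 6\right)^{2}\right)^{2} = \left(-5 + \left(12 + 6\right) + 4 \left(12 + 6\right)^{2}\right)^{2} = \left(-5 + 18 + 4 \cdot 18^{2}\right)^{2} = \left(-5 + 18 + 4 \cdot 324\right)^{2} = \left(-5 + 18 + 1296\right)^{2} = 1309^{2} = 1713481$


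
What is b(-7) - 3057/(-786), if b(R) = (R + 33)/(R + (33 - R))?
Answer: 40439/8646 ≈ 4.6772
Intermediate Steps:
b(R) = 1 + R/33 (b(R) = (33 + R)/33 = (33 + R)*(1/33) = 1 + R/33)
b(-7) - 3057/(-786) = (1 + (1/33)*(-7)) - 3057/(-786) = (1 - 7/33) - 3057*(-1)/786 = 26/33 - 1*(-1019/262) = 26/33 + 1019/262 = 40439/8646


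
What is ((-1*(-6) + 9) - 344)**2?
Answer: 108241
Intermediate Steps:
((-1*(-6) + 9) - 344)**2 = ((6 + 9) - 344)**2 = (15 - 344)**2 = (-329)**2 = 108241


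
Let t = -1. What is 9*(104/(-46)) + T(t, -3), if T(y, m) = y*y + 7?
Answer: -284/23 ≈ -12.348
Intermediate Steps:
T(y, m) = 7 + y² (T(y, m) = y² + 7 = 7 + y²)
9*(104/(-46)) + T(t, -3) = 9*(104/(-46)) + (7 + (-1)²) = 9*(104*(-1/46)) + (7 + 1) = 9*(-52/23) + 8 = -468/23 + 8 = -284/23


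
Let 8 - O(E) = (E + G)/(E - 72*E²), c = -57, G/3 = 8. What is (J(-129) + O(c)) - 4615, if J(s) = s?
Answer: -369384331/77995 ≈ -4736.0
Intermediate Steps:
G = 24 (G = 3*8 = 24)
O(E) = 8 - (24 + E)/(E - 72*E²) (O(E) = 8 - (E + 24)/(E - 72*E²) = 8 - (24 + E)/(E - 72*E²))
(J(-129) + O(c)) - 4615 = (-129 + (24 - 7*(-57) + 576*(-57)²)/((-57)*(-1 + 72*(-57)))) - 4615 = (-129 - (24 + 399 + 576*3249)/(57*(-1 - 4104))) - 4615 = (-129 - 1/57*(24 + 399 + 1871424)/(-4105)) - 4615 = (-129 - 1/57*(-1/4105)*1871847) - 4615 = (-129 + 623949/77995) - 4615 = -9437406/77995 - 4615 = -369384331/77995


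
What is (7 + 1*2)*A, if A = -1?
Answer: -9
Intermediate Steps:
(7 + 1*2)*A = (7 + 1*2)*(-1) = (7 + 2)*(-1) = 9*(-1) = -9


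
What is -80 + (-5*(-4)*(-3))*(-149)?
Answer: 8860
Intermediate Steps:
-80 + (-5*(-4)*(-3))*(-149) = -80 + (20*(-3))*(-149) = -80 - 60*(-149) = -80 + 8940 = 8860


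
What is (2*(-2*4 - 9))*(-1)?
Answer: 34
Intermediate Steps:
(2*(-2*4 - 9))*(-1) = (2*(-8 - 9))*(-1) = (2*(-17))*(-1) = -34*(-1) = 34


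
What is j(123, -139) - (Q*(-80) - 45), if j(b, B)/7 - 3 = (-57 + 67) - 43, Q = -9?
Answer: -885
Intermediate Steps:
j(b, B) = -210 (j(b, B) = 21 + 7*((-57 + 67) - 43) = 21 + 7*(10 - 43) = 21 + 7*(-33) = 21 - 231 = -210)
j(123, -139) - (Q*(-80) - 45) = -210 - (-9*(-80) - 45) = -210 - (720 - 45) = -210 - 1*675 = -210 - 675 = -885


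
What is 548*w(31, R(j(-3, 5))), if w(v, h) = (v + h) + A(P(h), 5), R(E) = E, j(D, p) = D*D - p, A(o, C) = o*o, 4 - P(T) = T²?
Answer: 98092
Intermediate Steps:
P(T) = 4 - T²
A(o, C) = o²
j(D, p) = D² - p
w(v, h) = h + v + (4 - h²)² (w(v, h) = (v + h) + (4 - h²)² = (h + v) + (4 - h²)² = h + v + (4 - h²)²)
548*w(31, R(j(-3, 5))) = 548*(((-3)² - 1*5) + 31 + (-4 + ((-3)² - 1*5)²)²) = 548*((9 - 5) + 31 + (-4 + (9 - 5)²)²) = 548*(4 + 31 + (-4 + 4²)²) = 548*(4 + 31 + (-4 + 16)²) = 548*(4 + 31 + 12²) = 548*(4 + 31 + 144) = 548*179 = 98092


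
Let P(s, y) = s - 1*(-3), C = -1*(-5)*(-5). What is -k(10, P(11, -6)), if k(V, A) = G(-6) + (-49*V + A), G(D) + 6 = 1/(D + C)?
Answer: 14943/31 ≈ 482.03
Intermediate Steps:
C = -25 (C = 5*(-5) = -25)
P(s, y) = 3 + s (P(s, y) = s + 3 = 3 + s)
G(D) = -6 + 1/(-25 + D) (G(D) = -6 + 1/(D - 25) = -6 + 1/(-25 + D))
k(V, A) = -187/31 + A - 49*V (k(V, A) = (151 - 6*(-6))/(-25 - 6) + (-49*V + A) = (151 + 36)/(-31) + (A - 49*V) = -1/31*187 + (A - 49*V) = -187/31 + (A - 49*V) = -187/31 + A - 49*V)
-k(10, P(11, -6)) = -(-187/31 + (3 + 11) - 49*10) = -(-187/31 + 14 - 490) = -1*(-14943/31) = 14943/31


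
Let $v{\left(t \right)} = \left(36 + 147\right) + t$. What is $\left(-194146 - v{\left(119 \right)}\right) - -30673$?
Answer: $-163775$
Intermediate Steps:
$v{\left(t \right)} = 183 + t$
$\left(-194146 - v{\left(119 \right)}\right) - -30673 = \left(-194146 - \left(183 + 119\right)\right) - -30673 = \left(-194146 - 302\right) + 30673 = -194448 + 30673 = -163775$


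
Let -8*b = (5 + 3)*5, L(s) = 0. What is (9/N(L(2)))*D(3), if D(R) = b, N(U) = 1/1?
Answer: -45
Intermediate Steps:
N(U) = 1
b = -5 (b = -(5 + 3)*5/8 = -5 ≈ -5.0000)
D(R) = -5
(9/N(L(2)))*D(3) = (9/1)*(-5) = (9*1)*(-5) = 9*(-5) = -45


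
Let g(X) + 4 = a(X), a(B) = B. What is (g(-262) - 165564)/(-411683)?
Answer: 165830/411683 ≈ 0.40281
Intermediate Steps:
g(X) = -4 + X
(g(-262) - 165564)/(-411683) = ((-4 - 262) - 165564)/(-411683) = (-266 - 165564)*(-1/411683) = -165830*(-1/411683) = 165830/411683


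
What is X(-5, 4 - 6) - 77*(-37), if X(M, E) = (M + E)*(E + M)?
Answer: 2898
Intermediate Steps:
X(M, E) = (E + M)² (X(M, E) = (E + M)*(E + M) = (E + M)²)
X(-5, 4 - 6) - 77*(-37) = ((4 - 6) - 5)² - 77*(-37) = (-2 - 5)² + 2849 = (-7)² + 2849 = 49 + 2849 = 2898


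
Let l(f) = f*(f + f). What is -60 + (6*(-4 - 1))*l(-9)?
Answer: -4920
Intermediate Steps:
l(f) = 2*f² (l(f) = f*(2*f) = 2*f²)
-60 + (6*(-4 - 1))*l(-9) = -60 + (6*(-4 - 1))*(2*(-9)²) = -60 + (6*(-5))*(2*81) = -60 - 30*162 = -60 - 4860 = -4920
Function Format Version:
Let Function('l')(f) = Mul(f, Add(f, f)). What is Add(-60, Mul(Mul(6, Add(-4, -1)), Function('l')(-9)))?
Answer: -4920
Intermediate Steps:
Function('l')(f) = Mul(2, Pow(f, 2)) (Function('l')(f) = Mul(f, Mul(2, f)) = Mul(2, Pow(f, 2)))
Add(-60, Mul(Mul(6, Add(-4, -1)), Function('l')(-9))) = Add(-60, Mul(Mul(6, Add(-4, -1)), Mul(2, Pow(-9, 2)))) = Add(-60, Mul(Mul(6, -5), Mul(2, 81))) = Add(-60, Mul(-30, 162)) = Add(-60, -4860) = -4920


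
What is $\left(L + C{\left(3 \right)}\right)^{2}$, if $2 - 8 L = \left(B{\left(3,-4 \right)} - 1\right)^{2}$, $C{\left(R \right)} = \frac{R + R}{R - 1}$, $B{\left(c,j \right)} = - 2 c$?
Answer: $\frac{529}{64} \approx 8.2656$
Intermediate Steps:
$C{\left(R \right)} = \frac{2 R}{-1 + R}$
$L = - \frac{47}{8}$ ($L = \frac{1}{4} - \frac{\left(\left(-2\right) 3 - 1\right)^{2}}{8} = \frac{1}{4} - \frac{\left(-6 - 1\right)^{2}}{8} = \frac{1}{4} - \frac{\left(-7\right)^{2}}{8} = \frac{1}{4} - \frac{49}{8} = - \frac{47}{8} \approx -5.875$)
$\left(L + C{\left(3 \right)}\right)^{2} = \left(- \frac{47}{8} + 2 \cdot 3 \frac{1}{-1 + 3}\right)^{2} = \left(- \frac{47}{8} + 2 \cdot 3 \cdot \frac{1}{2}\right)^{2} = \left(- \frac{47}{8} + 3\right)^{2} = \left(- \frac{23}{8}\right)^{2} = \frac{529}{64}$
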